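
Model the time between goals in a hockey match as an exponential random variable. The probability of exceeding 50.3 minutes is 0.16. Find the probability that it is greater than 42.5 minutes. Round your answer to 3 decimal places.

e^(−λ·50.3) = 0.16 ⇒ λ = −ln(0.16)/50.3 = 0.036433.
P(X > 42.5) = e^(−0.036433·42.5) = e^(−1.5484) ≈ 0.213.

0.213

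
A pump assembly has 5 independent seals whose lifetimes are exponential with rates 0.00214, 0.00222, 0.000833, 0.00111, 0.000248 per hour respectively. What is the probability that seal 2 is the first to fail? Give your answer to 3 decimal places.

0.339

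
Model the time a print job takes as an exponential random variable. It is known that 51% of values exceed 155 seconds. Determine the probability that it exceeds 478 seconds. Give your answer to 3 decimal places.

e^(−λ·155) = 0.51 ⇒ λ = −ln(0.51)/155 = 0.00434416.
P(X > 478) = e^(−0.00434416·478) = e^(−2.0765) ≈ 0.125.

0.125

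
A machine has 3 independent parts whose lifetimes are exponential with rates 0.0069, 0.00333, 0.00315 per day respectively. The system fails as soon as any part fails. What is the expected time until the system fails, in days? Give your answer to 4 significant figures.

74.74

The time to first failure is exponential with rate Σλ = 0.0069 + 0.00333 + 0.00315 = 0.01338.
E[min] = 1/Σλ = 1/0.01338 = 74.7384 days.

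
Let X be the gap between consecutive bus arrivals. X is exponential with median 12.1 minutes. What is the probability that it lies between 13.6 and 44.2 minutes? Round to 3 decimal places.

For an exponential, median = ln(2)/λ, so λ = ln 2 / 12.1 = 0.0572849 per minute.
P(13.6 < X < 44.2) = e^(−λ·13.6) − e^(−λ·44.2) = 0.45883 − 0.07950 ≈ 0.379.

0.379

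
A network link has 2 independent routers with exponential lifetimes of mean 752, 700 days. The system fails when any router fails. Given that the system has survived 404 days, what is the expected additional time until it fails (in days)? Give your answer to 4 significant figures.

362.5

First-failure rate Σλ = 1/752 + 1/700 = 0.00275836.
By memorylessness the expected residual is 1/Σλ = 362.534 days, regardless of the 404 already elapsed.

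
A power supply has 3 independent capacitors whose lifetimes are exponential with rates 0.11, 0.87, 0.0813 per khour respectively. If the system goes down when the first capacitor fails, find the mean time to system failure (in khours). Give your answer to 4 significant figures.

The time to first failure is exponential with rate Σλ = 0.11 + 0.87 + 0.0813 = 1.0613.
E[min] = 1/Σλ = 1/1.0613 = 0.942241 khours.

0.9422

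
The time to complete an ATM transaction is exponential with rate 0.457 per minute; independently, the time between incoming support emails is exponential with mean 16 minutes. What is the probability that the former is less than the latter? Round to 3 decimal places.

0.880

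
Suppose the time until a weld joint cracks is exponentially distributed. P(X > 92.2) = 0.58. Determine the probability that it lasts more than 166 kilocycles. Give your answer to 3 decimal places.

0.375

e^(−λ·92.2) = 0.58 ⇒ λ = −ln(0.58)/92.2 = 0.0059081.
P(X > 166) = e^(−0.0059081·166) = e^(−0.98075) ≈ 0.375.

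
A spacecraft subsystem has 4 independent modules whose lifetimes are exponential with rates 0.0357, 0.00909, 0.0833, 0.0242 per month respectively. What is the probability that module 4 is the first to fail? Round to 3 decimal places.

The time to first failure is exponential with rate Σλ = 0.0357 + 0.00909 + 0.0833 + 0.0242 = 0.15229.
P(module 4 first) = λ_4/Σλ = 0.0242/0.15229 ≈ 0.159.

0.159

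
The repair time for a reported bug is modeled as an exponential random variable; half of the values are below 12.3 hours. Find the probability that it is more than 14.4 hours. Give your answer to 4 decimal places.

0.4442

For an exponential, median = ln(2)/λ, so λ = ln 2 / 12.3 = 0.0563534 per hour.
P(X > 14.4) = e^(−λ·14.4) = e^(−0.81149) ≈ 0.4442.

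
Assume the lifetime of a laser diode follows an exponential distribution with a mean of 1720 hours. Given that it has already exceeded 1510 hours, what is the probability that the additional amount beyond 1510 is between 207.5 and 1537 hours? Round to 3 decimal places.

The rate is λ = 1/1720 = 0.000581395 per hour.
Memoryless: the residual past 1510 is again Exp(λ).
P(207.5 < residual < 1537) = e^(−λ·207.5) − e^(−λ·1537) = 0.88635 − 0.40918 ≈ 0.477.

0.477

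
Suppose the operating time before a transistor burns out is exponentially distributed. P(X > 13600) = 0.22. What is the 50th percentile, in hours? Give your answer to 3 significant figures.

e^(−λ·13600) = 0.22 ⇒ λ = −ln(0.22)/13600 = 0.000111333.
50th percentile: 1 − e^(−λt) = 0.5, t = −ln(0.5)/λ = 6225.9 hours.

6230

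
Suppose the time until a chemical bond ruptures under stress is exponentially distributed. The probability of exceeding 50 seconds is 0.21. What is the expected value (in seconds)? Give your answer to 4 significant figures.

e^(−λ·50) = 0.21 ⇒ λ = −ln(0.21)/50 = 0.031213.
Mean = 1/λ = 32.038 seconds.

32.04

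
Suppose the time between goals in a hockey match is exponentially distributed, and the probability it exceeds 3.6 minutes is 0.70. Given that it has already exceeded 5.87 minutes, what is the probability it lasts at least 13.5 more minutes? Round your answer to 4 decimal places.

0.2625

From e^(−λ·3.6) = 0.70, λ = −ln(0.70)/3.6 = 0.0990764.
Memoryless: P(X > 5.87+13.5 | X > 5.87) = P(X > 13.5) = e^(−0.0990764·13.5) ≈ 0.2625.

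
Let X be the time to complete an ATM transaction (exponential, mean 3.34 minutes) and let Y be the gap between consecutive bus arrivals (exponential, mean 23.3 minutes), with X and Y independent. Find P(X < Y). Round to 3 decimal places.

λ_1 = 1/3.34 = 0.299401, λ_2 = 1/23.3 = 0.0429185.
For independent exponentials, P(X < Y) = λ_1/(λ_1+λ_2) = 0.299401/0.34232 ≈ 0.875.

0.875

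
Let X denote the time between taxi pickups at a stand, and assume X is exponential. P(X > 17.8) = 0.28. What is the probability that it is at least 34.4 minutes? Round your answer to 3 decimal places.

e^(−λ·17.8) = 0.28 ⇒ λ = −ln(0.28)/17.8 = 0.0715149.
P(X > 34.4) = e^(−0.0715149·34.4) = e^(−2.4601) ≈ 0.085.

0.085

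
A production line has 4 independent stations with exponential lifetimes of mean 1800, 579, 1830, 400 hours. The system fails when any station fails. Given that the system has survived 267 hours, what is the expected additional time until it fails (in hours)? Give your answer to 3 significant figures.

First-failure rate Σλ = 1/1800 + 1/579 + 1/1830 + 1/400 = 0.00532912.
By memorylessness the expected residual is 1/Σλ = 187.648 hours, regardless of the 267 already elapsed.

188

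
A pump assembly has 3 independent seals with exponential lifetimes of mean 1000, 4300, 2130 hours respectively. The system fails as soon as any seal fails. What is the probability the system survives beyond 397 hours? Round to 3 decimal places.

0.509

The first failure time is exponential with rate Σλ_i = 1/1000 + 1/4300 + 1/2130 = 0.00170204 per hour.
P(min > 397) = e^(−0.00170204·397) = e^(−0.67571) ≈ 0.509.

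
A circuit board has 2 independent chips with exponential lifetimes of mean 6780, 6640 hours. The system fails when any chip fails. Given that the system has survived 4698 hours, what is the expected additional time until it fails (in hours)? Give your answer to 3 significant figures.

3350

First-failure rate Σλ = 1/6780 + 1/6640 = 0.000298095.
By memorylessness the expected residual is 1/Σλ = 3354.63 hours, regardless of the 4698 already elapsed.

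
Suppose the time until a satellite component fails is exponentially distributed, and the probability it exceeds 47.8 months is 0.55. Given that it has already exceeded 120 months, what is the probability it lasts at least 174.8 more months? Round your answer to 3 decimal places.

0.112

From e^(−λ·47.8) = 0.55, λ = −ln(0.55)/47.8 = 0.0125071.
Memoryless: P(X > 120+174.8 | X > 120) = P(X > 174.8) = e^(−0.0125071·174.8) ≈ 0.112.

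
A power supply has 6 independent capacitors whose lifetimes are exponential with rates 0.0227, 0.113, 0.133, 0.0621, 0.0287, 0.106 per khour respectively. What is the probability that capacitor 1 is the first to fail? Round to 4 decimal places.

The time to first failure is exponential with rate Σλ = 0.0227 + 0.113 + 0.133 + 0.0621 + 0.0287 + 0.106 = 0.4655.
P(capacitor 1 first) = λ_1/Σλ = 0.0227/0.4655 ≈ 0.0488.

0.0488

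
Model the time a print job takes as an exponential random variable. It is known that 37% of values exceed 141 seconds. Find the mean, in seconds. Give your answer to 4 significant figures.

141.8

e^(−λ·141) = 0.37 ⇒ λ = −ln(0.37)/141 = 0.00705143.
Mean = 1/λ = 141.815 seconds.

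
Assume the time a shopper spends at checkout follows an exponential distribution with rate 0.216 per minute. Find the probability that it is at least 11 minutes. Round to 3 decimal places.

0.093

P(X > 11) = e^(−λ·11) = e^(−2.376) ≈ 0.093.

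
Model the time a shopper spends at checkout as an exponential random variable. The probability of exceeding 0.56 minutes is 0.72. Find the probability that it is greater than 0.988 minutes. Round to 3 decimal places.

0.560

e^(−λ·0.56) = 0.72 ⇒ λ = −ln(0.72)/0.56 = 0.586614.
P(X > 0.988) = e^(−0.586614·0.988) = e^(−0.57958) ≈ 0.560.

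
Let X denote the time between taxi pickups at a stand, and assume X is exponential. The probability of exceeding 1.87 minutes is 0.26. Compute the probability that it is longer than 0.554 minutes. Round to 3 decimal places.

0.671

e^(−λ·1.87) = 0.26 ⇒ λ = −ln(0.26)/1.87 = 0.72036.
P(X > 0.554) = e^(−0.72036·0.554) = e^(−0.39908) ≈ 0.671.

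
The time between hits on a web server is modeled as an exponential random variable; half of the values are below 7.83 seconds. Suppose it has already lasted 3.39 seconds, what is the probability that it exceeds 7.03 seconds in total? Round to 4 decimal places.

For an exponential, median = ln(2)/λ, so λ = ln 2 / 7.83 = 0.0885245 per second.
The exponential is memoryless, so the remaining time is again Exp(λ): the condition X > 3.39 is irrelevant.
P(X > 3.64) = e^(−0.32223) ≈ 0.7245.

0.7245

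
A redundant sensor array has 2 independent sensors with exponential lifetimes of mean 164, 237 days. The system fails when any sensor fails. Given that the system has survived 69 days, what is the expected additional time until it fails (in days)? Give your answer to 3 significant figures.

First-failure rate Σλ = 1/164 + 1/237 = 0.010317.
By memorylessness the expected residual is 1/Σλ = 96.9277 days, regardless of the 69 already elapsed.

96.9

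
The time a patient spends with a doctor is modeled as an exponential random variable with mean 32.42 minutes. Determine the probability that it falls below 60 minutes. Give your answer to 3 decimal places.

0.843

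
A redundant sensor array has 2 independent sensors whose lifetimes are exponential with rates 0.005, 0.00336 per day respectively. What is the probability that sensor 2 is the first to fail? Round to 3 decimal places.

The time to first failure is exponential with rate Σλ = 0.005 + 0.00336 = 0.00836.
P(sensor 2 first) = λ_2/Σλ = 0.00336/0.00836 ≈ 0.402.

0.402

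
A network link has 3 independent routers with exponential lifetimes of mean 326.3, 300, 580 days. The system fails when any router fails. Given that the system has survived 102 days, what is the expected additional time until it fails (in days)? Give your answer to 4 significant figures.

First-failure rate Σλ = 1/326.3 + 1/300 + 1/580 = 0.00812214.
By memorylessness the expected residual is 1/Σλ = 123.12 days, regardless of the 102 already elapsed.

123.1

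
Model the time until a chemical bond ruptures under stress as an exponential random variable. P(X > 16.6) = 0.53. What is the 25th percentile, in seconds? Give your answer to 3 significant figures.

e^(−λ·16.6) = 0.53 ⇒ λ = −ln(0.53)/16.6 = 0.0382457.
25th percentile: 1 − e^(−λt) = 0.25, t = −ln(0.75)/λ = 7.52195 seconds.

7.52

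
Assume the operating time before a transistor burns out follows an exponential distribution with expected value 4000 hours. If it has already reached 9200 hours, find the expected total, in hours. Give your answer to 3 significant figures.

13200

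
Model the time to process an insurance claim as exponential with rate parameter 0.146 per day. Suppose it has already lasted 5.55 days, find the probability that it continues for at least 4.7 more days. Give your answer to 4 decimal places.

0.5035

The exponential is memoryless, so the remaining time is again Exp(λ): the condition X > 5.55 is irrelevant.
P(X > 4.7) = e^(−0.6862) ≈ 0.5035.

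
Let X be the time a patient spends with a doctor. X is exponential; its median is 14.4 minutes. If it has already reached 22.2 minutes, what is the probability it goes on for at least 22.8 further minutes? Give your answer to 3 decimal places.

For an exponential, median = ln(2)/λ, so λ = ln 2 / 14.4 = 0.0481352 per minute.
The exponential is memoryless, so the remaining time is again Exp(λ): the condition X > 22.2 is irrelevant.
P(X > 22.8) = e^(−1.0975) ≈ 0.334.

0.334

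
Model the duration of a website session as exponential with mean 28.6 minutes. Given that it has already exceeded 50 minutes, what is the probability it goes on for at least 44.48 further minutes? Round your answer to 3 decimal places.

0.211

The rate is λ = 1/28.6 = 0.034965 per minute.
By the memoryless property, P(X > 50+44.48 | X > 50) = P(X > 44.48).
P(X > 44.48) = e^(−1.5552) ≈ 0.211.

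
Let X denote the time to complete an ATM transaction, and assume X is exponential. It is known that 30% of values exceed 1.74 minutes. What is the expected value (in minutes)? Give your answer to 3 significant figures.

1.45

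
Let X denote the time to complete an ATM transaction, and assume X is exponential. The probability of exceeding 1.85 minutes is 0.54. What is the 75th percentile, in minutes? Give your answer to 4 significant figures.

4.162

e^(−λ·1.85) = 0.54 ⇒ λ = −ln(0.54)/1.85 = 0.333074.
75th percentile: 1 − e^(−λt) = 0.75, t = −ln(0.25)/λ = 4.16213 minutes.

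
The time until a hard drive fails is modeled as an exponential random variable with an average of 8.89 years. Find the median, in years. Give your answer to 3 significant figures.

The rate is λ = 1/8.89 = 0.112486 per year.
Set 1 − e^(−λt) = 0.5, so t = −ln(0.5)/λ = 0.69315/0.112486 ≈ 6.16208 years.

6.16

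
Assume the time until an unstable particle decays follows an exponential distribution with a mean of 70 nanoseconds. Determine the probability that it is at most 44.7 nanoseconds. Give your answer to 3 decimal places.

0.472

The rate is λ = 1/70 = 0.0142857 per nanosecond.
P(X ≤ 44.7) = 1 − e^(−λ·44.7) = 1 − e^(−0.63857) ≈ 0.472.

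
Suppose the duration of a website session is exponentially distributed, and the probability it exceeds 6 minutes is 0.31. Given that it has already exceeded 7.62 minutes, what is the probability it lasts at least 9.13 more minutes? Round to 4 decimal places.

From e^(−λ·6) = 0.31, λ = −ln(0.31)/6 = 0.195197.
Memoryless: P(X > 7.62+9.13 | X > 7.62) = P(X > 9.13) = e^(−0.195197·9.13) ≈ 0.1683.

0.1683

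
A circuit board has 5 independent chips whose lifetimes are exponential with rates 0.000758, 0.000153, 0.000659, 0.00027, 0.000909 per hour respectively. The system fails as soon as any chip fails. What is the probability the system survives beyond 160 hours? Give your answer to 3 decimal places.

The time to first failure is exponential with rate Σλ = 0.000758 + 0.000153 + 0.000659 + 0.00027 + 0.000909 = 0.002749.
P(min > 160) = e^(−0.002749·160) = e^(−0.43984) ≈ 0.644.

0.644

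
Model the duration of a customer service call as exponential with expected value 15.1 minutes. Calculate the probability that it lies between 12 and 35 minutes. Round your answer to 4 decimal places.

0.3532

The rate is λ = 1/15.1 = 0.0662252 per minute.
P(12 < X < 35) = e^(−λ·12) − e^(−λ·35) = 0.45172 − 0.09848 ≈ 0.3532.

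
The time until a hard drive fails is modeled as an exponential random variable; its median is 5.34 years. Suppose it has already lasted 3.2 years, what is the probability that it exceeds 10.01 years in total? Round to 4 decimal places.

0.4131

For an exponential, median = ln(2)/λ, so λ = ln 2 / 5.34 = 0.129803 per year.
P(X > s+t | X > s) = e^(−λ(s+t))/e^(−λs) = e^(−λt), independent of s = 3.2.
P(X > 6.81) = e^(−0.88396) ≈ 0.4131.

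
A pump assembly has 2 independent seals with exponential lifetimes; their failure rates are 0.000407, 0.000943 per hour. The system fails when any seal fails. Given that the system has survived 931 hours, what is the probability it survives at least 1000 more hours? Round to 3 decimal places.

Time to first failure ~ Exp(Σλ) with Σλ = 0.00135.
By memorylessness, P(T > 931+1000 | T > 931) = P(T > 1000) = e^(−0.00135·1000) ≈ 0.259.

0.259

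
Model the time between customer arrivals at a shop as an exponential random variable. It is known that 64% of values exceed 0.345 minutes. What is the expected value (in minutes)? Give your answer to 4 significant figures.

e^(−λ·0.345) = 0.64 ⇒ λ = −ln(0.64)/0.345 = 1.29359.
Mean = 1/λ = 0.773045 minutes.

0.7730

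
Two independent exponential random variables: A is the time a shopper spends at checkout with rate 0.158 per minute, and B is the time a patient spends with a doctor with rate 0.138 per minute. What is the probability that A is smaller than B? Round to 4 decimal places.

λ_1 = 0.158, λ_2 = 0.138.
For independent exponentials, P(A < B) = λ_1/(λ_1+λ_2) = 0.158/0.296 ≈ 0.5338.

0.5338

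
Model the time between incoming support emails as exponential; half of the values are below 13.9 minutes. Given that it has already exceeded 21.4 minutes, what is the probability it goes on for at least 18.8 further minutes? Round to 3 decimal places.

For an exponential, median = ln(2)/λ, so λ = ln 2 / 13.9 = 0.0498667 per minute.
The exponential is memoryless, so the remaining time is again Exp(λ): the condition X > 21.4 is irrelevant.
P(X > 18.8) = e^(−0.93749) ≈ 0.392.

0.392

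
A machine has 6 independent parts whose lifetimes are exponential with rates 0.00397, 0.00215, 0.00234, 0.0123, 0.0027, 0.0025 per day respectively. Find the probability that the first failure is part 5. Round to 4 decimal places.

The time to first failure is exponential with rate Σλ = 0.00397 + 0.00215 + 0.00234 + 0.0123 + 0.0027 + 0.0025 = 0.02596.
P(part 5 first) = λ_5/Σλ = 0.0027/0.02596 ≈ 0.1040.

0.1040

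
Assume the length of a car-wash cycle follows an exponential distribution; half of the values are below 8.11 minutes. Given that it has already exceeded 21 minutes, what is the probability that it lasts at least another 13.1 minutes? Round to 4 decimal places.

For an exponential, median = ln(2)/λ, so λ = ln 2 / 8.11 = 0.0854682 per minute.
P(X > s+t | X > s) = e^(−λ(s+t))/e^(−λs) = e^(−λt), independent of s = 21.
P(X > 13.1) = e^(−1.1196) ≈ 0.3264.

0.3264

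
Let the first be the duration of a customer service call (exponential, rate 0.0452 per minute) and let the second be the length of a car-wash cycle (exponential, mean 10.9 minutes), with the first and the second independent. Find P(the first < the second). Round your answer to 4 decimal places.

0.3301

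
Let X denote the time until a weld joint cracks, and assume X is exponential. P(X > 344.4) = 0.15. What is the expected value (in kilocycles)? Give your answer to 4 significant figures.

181.5

e^(−λ·344.4) = 0.15 ⇒ λ = −ln(0.15)/344.4 = 0.00550848.
Mean = 1/λ = 181.538 kilocycles.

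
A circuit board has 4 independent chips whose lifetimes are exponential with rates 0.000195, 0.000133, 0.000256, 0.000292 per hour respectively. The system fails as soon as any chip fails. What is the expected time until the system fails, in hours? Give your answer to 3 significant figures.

1140

The time to first failure is exponential with rate Σλ = 0.000195 + 0.000133 + 0.000256 + 0.000292 = 0.000876.
E[min] = 1/Σλ = 1/0.000876 = 1141.55 hours.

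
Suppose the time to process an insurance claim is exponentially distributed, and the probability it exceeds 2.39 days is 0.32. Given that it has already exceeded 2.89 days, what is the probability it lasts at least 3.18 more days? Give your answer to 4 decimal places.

0.2196

From e^(−λ·2.39) = 0.32, λ = −ln(0.32)/2.39 = 0.476751.
Memoryless: P(X > 2.89+3.18 | X > 2.89) = P(X > 3.18) = e^(−0.476751·3.18) ≈ 0.2196.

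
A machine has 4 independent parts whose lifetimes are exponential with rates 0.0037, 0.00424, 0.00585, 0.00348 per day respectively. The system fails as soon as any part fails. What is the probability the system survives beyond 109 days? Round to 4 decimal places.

The time to first failure is exponential with rate Σλ = 0.0037 + 0.00424 + 0.00585 + 0.00348 = 0.01727.
P(min > 109) = e^(−0.01727·109) = e^(−1.8824) ≈ 0.1522.

0.1522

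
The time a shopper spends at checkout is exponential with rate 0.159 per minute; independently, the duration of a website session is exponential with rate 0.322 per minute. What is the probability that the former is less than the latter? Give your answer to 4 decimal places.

λ_1 = 0.159, λ_2 = 0.322.
For independent exponentials, P(the former < the latter) = λ_1/(λ_1+λ_2) = 0.159/0.481 ≈ 0.3306.

0.3306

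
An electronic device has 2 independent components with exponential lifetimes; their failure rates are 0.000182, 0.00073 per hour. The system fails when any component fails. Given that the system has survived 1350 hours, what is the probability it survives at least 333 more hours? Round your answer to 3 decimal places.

0.738

Time to first failure ~ Exp(Σλ) with Σλ = 0.000912.
By memorylessness, P(T > 1350+333 | T > 1350) = P(T > 333) = e^(−0.000912·333) ≈ 0.738.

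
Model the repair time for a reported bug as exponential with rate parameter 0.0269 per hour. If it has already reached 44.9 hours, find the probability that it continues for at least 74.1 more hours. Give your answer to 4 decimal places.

0.1362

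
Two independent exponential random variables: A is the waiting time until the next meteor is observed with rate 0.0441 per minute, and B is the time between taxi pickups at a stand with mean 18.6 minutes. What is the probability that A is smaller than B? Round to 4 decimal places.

λ_1 = 0.0441, λ_2 = 1/18.6 = 0.0537634.
For independent exponentials, P(A < B) = λ_1/(λ_1+λ_2) = 0.0441/0.0978634 ≈ 0.4506.

0.4506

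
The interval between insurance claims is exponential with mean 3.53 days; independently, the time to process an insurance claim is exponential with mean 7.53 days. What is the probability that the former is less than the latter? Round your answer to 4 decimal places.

0.6808

λ_1 = 1/3.53 = 0.283286, λ_2 = 1/7.53 = 0.132802.
For independent exponentials, P(the former < the latter) = λ_1/(λ_1+λ_2) = 0.283286/0.416088 ≈ 0.6808.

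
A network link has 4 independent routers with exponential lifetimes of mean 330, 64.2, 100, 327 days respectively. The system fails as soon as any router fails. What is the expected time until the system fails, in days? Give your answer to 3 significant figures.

31.6

The first failure time is exponential with rate Σλ_i = 1/330 + 1/64.2 + 1/100 + 1/327 = 0.0316647 per day.
E[min] = 1/Σλ = 1/0.0316647 = 31.5809 days.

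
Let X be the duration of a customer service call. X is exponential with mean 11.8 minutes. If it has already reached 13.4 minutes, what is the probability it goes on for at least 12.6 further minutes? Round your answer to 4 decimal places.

The rate is λ = 1/11.8 = 0.0847458 per minute.
By the memoryless property, P(X > 13.4+12.6 | X > 13.4) = P(X > 12.6).
P(X > 12.6) = e^(−1.0678) ≈ 0.3438.

0.3438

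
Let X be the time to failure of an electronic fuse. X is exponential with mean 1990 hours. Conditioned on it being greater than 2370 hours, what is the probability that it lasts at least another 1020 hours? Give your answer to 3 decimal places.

0.599

The rate is λ = 1/1990 = 0.000502513 per hour.
The exponential is memoryless, so the remaining time is again Exp(λ): the condition X > 2370 is irrelevant.
P(X > 1020) = e^(−0.51256) ≈ 0.599.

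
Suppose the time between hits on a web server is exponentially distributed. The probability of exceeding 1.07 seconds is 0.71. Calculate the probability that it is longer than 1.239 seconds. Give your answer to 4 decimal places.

e^(−λ·1.07) = 0.71 ⇒ λ = −ln(0.71)/1.07 = 0.320084.
P(X > 1.239) = e^(−0.320084·1.239) = e^(−0.39658) ≈ 0.6726.

0.6726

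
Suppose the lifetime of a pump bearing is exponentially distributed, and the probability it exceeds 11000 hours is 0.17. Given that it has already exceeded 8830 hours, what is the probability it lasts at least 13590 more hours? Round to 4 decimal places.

From e^(−λ·11000) = 0.17, λ = −ln(0.17)/11000 = 0.000161087.
Memoryless: P(X > 8830+13590 | X > 8830) = P(X > 13590) = e^(−0.000161087·13590) ≈ 0.1120.

0.1120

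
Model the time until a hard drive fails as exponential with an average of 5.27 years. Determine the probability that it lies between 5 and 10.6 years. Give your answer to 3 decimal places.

0.253

The rate is λ = 1/5.27 = 0.189753 per year.
P(5 < X < 10.6) = e^(−λ·5) − e^(−λ·10.6) = 0.38722 − 0.13380 ≈ 0.253.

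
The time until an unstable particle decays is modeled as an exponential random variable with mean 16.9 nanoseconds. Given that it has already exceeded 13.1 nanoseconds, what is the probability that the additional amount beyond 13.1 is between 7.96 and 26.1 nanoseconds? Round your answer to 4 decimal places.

0.4109

The rate is λ = 1/16.9 = 0.0591716 per nanosecond.
Memoryless: the residual past 13.1 is again Exp(λ).
P(7.96 < residual < 26.1) = e^(−λ·7.96) − e^(−λ·26.1) = 0.62437 − 0.21344 ≈ 0.4109.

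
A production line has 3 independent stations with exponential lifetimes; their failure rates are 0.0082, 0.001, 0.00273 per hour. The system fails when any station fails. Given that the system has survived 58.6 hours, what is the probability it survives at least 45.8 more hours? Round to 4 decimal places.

0.5790

Time to first failure ~ Exp(Σλ) with Σλ = 0.01193.
By memorylessness, P(T > 58.6+45.8 | T > 58.6) = P(T > 45.8) = e^(−0.01193·45.8) ≈ 0.5790.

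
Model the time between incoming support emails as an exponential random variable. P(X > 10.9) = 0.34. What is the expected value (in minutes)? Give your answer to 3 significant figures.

e^(−λ·10.9) = 0.34 ⇒ λ = −ln(0.34)/10.9 = 0.0989734.
Mean = 1/λ = 10.1037 minutes.

10.1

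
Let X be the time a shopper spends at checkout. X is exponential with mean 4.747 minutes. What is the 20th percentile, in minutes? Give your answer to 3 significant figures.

1.06

The rate is λ = 1/4.747 = 0.210659 per minute.
Set 1 − e^(−λt) = 0.2, so t = −ln(0.8)/λ = 0.22314/0.210659 ≈ 1.05926 minutes.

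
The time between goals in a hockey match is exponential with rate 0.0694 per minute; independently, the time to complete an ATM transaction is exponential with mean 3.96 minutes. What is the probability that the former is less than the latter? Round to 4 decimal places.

0.2156

λ_1 = 0.0694, λ_2 = 1/3.96 = 0.252525.
For independent exponentials, P(the former < the latter) = λ_1/(λ_1+λ_2) = 0.0694/0.321925 ≈ 0.2156.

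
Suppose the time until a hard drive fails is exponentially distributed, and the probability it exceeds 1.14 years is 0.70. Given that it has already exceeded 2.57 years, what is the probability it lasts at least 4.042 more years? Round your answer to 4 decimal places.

0.2823

From e^(−λ·1.14) = 0.70, λ = −ln(0.70)/1.14 = 0.312873.
Memoryless: P(X > 2.57+4.042 | X > 2.57) = P(X > 4.042) = e^(−0.312873·4.042) ≈ 0.2823.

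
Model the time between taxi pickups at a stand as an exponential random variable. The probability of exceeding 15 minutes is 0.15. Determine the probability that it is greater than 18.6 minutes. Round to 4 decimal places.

0.0951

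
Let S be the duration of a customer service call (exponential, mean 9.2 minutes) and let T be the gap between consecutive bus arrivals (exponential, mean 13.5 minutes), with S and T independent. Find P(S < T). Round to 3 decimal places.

λ_1 = 1/9.2 = 0.108696, λ_2 = 1/13.5 = 0.0740741.
For independent exponentials, P(S < T) = λ_1/(λ_1+λ_2) = 0.108696/0.18277 ≈ 0.595.

0.595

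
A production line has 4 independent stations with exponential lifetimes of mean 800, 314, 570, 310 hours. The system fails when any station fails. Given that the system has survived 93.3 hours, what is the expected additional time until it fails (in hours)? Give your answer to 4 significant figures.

106.2

First-failure rate Σλ = 1/800 + 1/314 + 1/570 + 1/310 = 0.00941491.
By memorylessness the expected residual is 1/Σλ = 106.215 hours, regardless of the 93.3 already elapsed.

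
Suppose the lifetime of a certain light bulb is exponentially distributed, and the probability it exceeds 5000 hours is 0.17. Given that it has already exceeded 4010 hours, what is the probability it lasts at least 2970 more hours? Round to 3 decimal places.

0.349

From e^(−λ·5000) = 0.17, λ = −ln(0.17)/5000 = 0.000354391.
Memoryless: P(X > 4010+2970 | X > 4010) = P(X > 2970) = e^(−0.000354391·2970) ≈ 0.349.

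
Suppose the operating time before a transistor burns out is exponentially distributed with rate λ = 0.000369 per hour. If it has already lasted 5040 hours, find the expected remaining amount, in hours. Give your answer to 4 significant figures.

By memorylessness, the remaining amount past any threshold is again Exp(λ) with mean 1/λ = 2710.03 hours.

2710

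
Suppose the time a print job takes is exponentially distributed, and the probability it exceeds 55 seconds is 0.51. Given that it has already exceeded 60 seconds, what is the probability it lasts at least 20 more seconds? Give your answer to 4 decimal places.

From e^(−λ·55) = 0.51, λ = −ln(0.51)/55 = 0.0122426.
Memoryless: P(X > 60+20 | X > 60) = P(X > 20) = e^(−0.0122426·20) ≈ 0.7828.

0.7828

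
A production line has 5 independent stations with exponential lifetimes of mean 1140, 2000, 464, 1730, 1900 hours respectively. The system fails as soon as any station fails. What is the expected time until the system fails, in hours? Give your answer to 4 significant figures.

The first failure time is exponential with rate Σλ_i = 1/1140 + 1/2000 + 1/464 + 1/1730 + 1/1900 = 0.00463672 per hour.
E[min] = 1/Σλ = 1/0.00463672 = 215.67 hours.

215.7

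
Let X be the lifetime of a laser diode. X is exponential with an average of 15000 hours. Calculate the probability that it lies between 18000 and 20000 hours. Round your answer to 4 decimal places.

The rate is λ = 1/15000 = 0.0000666667 per hour.
P(18000 < X < 20000) = e^(−λ·18000) − e^(−λ·20000) = 0.30119 − 0.26360 ≈ 0.0376.

0.0376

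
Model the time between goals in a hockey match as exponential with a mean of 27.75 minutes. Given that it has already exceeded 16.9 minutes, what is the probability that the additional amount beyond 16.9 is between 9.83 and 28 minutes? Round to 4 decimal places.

0.3371

The rate is λ = 1/27.75 = 0.036036 per minute.
Memoryless: the residual past 16.9 is again Exp(λ).
P(9.83 < residual < 28) = e^(−λ·9.83) − e^(−λ·28) = 0.70171 − 0.36458 ≈ 0.3371.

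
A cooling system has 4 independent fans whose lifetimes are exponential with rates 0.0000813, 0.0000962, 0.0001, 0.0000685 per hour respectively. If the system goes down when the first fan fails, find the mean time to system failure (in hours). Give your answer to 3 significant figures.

2890

The time to first failure is exponential with rate Σλ = 0.0000813 + 0.0000962 + 0.0001 + 0.0000685 = 0.000346.
E[min] = 1/Σλ = 1/0.000346 = 2890.17 hours.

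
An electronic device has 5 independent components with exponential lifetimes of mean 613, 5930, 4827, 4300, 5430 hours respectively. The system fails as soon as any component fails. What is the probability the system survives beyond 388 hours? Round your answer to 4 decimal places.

0.3905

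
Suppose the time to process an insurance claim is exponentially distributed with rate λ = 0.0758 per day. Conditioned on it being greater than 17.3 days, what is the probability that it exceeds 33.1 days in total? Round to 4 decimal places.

The exponential is memoryless, so the remaining time is again Exp(λ): the condition X > 17.3 is irrelevant.
P(X > 15.8) = e^(−1.1976) ≈ 0.3019.

0.3019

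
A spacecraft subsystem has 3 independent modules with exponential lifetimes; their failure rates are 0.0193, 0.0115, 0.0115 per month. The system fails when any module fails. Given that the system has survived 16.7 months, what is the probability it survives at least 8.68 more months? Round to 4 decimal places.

0.6927

Time to first failure ~ Exp(Σλ) with Σλ = 0.0423.
By memorylessness, P(T > 16.7+8.68 | T > 16.7) = P(T > 8.68) = e^(−0.0423·8.68) ≈ 0.6927.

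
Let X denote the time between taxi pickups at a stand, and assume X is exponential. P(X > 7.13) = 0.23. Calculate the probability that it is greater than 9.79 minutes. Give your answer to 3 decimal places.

e^(−λ·7.13) = 0.23 ⇒ λ = −ln(0.23)/7.13 = 0.206126.
P(X > 9.79) = e^(−0.206126·9.79) = e^(−2.018) ≈ 0.133.

0.133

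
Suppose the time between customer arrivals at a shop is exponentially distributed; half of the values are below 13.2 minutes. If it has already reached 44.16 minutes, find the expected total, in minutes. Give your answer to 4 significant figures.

63.20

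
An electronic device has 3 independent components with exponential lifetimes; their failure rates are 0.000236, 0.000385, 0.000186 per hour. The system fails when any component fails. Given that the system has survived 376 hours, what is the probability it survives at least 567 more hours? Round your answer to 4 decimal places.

Time to first failure ~ Exp(Σλ) with Σλ = 0.000807.
By memorylessness, P(T > 376+567 | T > 376) = P(T > 567) = e^(−0.000807·567) ≈ 0.6328.

0.6328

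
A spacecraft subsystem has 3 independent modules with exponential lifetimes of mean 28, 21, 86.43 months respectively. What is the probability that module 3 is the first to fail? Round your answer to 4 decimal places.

0.1219

Rates: λ_i = 1/mean_i → 0.0357143, 0.047619, 0.0115701; Σλ = 0.0949034.
P(module 3 first) = λ_3/Σλ = 0.0115701/0.0949034 ≈ 0.1219.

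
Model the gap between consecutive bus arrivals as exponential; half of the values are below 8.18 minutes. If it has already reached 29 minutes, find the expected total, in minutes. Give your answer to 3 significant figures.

40.8

For an exponential, median = ln(2)/λ, so λ = ln 2 / 8.18 = 0.0847368 per minute.
By memorylessness, E[X | X > 29] = 29 + 1/λ = 29 + 11.8012 = 40.8012 minutes.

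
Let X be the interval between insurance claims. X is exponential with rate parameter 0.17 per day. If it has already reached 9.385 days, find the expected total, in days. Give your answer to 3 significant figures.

By memorylessness, E[X | X > 9.385] = 9.385 + 1/λ = 9.385 + 5.88235 = 15.2674 days.

15.3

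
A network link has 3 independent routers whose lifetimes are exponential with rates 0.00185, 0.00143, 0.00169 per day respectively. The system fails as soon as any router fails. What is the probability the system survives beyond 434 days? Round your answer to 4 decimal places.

0.1157

The time to first failure is exponential with rate Σλ = 0.00185 + 0.00143 + 0.00169 = 0.00497.
P(min > 434) = e^(−0.00497·434) = e^(−2.157) ≈ 0.1157.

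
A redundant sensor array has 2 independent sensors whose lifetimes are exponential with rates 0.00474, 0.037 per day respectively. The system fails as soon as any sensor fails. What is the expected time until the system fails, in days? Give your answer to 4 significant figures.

The time to first failure is exponential with rate Σλ = 0.00474 + 0.037 = 0.04174.
E[min] = 1/Σλ = 1/0.04174 = 23.9578 days.

23.96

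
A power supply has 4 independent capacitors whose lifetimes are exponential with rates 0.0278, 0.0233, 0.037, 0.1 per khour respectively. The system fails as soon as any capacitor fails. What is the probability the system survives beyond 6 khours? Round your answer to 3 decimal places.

The time to first failure is exponential with rate Σλ = 0.0278 + 0.0233 + 0.037 + 0.1 = 0.1881.
P(min > 6) = e^(−0.1881·6) = e^(−1.1286) ≈ 0.323.

0.323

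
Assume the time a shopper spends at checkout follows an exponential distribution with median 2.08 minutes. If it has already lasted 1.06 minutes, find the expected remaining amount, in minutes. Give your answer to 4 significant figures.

3.001

For an exponential, median = ln(2)/λ, so λ = ln 2 / 2.08 = 0.333244 per minute.
By memorylessness, the remaining amount past any threshold is again Exp(λ) with mean 1/λ = 3.00081 minutes.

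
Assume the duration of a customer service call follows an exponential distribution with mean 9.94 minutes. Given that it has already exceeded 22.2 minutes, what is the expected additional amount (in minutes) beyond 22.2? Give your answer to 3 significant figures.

9.94

The rate is λ = 1/9.94 = 0.100604 per minute.
By memorylessness, the remaining amount past any threshold is again Exp(λ) with mean 1/λ = 9.94 minutes.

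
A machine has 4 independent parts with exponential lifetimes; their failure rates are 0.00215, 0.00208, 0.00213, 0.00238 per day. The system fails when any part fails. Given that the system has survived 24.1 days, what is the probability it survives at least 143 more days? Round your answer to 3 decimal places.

0.287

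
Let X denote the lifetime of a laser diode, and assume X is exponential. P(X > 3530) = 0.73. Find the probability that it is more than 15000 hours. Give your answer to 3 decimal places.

0.263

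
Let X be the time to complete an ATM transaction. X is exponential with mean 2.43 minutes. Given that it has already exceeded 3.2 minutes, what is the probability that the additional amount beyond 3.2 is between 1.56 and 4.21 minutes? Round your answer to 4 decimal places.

0.3494

The rate is λ = 1/2.43 = 0.411523 per minute.
Memoryless: the residual past 3.2 is again Exp(λ).
P(1.56 < residual < 4.21) = e^(−λ·1.56) − e^(−λ·4.21) = 0.52625 − 0.17684 ≈ 0.3494.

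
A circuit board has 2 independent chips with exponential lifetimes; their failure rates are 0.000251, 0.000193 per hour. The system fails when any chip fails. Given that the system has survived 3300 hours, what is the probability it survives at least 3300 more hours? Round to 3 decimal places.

0.231

Time to first failure ~ Exp(Σλ) with Σλ = 0.000444.
By memorylessness, P(T > 3300+3300 | T > 3300) = P(T > 3300) = e^(−0.000444·3300) ≈ 0.231.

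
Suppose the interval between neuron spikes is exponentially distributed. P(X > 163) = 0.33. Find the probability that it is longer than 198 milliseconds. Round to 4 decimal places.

e^(−λ·163) = 0.33 ⇒ λ = −ln(0.33)/163 = 0.00680161.
P(X > 198) = e^(−0.00680161·198) = e^(−1.3467) ≈ 0.2601.

0.2601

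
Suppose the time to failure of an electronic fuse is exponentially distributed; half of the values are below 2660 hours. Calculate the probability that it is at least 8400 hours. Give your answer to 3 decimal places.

0.112

For an exponential, median = ln(2)/λ, so λ = ln 2 / 2660 = 0.000260582 per hour.
P(X > 8400) = e^(−λ·8400) = e^(−2.1889) ≈ 0.112.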